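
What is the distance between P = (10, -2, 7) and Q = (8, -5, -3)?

d = √[(x₂-x₁)² + (y₂-y₁)² + (z₂-z₁)²]
  = √[(-2)² + (-3)² + (-10)²]
  = √[4 + 9 + 100]
  = √113
  ≈ 10.63

10.63


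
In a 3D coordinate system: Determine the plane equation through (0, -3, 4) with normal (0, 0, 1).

The plane through P with normal n = (a, b, c) satisfies n·(r - P) = 0,
i.e. ax + by + cz = a·x₀ + b·y₀ + c·z₀.
d = 0·0 + 0·(-3) + 1·4
  = 0 + 0 + 4
  = 4
Equation: z = 4

z = 4


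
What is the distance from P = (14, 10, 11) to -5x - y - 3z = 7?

distance = |a·x₀ + b·y₀ + c·z₀ - d| / √(a² + b² + c²)
  = |(-5)·14 + (-1)·10 + (-3)·11 - 7| / √((-5)² + (-1)² + (-3)²)
  = |-70 - 10 - 33 - 7| / √(25 + 1 + 9)
  = |-120| / √35
  = 120 / 5.916
  ≈ 20.28

20.28


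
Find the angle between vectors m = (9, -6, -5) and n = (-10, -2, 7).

m·n = 9·(-10) + (-6)·(-2) + (-5)·7 = -90 + 12 - 35 = -113
|m| = √(9² + (-6)² + (-5)²) = √142 ≈ 11.92
|n| = √((-10)² + (-2)² + 7²) = √153 ≈ 12.37
cos θ = (m·n)/(|m||n|) = -113/(11.92·12.37) ≈ -0.7666
θ = arccos(-0.7666) ≈ 140.1°

140.1°


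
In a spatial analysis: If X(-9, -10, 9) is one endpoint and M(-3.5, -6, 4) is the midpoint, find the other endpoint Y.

Y = 2M - X
  = (2·(-3.5) - (-9), 2·(-6) - (-10), 2·4 - 9)
  = (-7 + 9, -12 + 10, 8 - 9)
  = (2, -2, -1)

(2, -2, -1)


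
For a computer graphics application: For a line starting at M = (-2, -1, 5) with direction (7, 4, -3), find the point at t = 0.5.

P(t) = M + t·d
  = (-2 + 7·0.5, -1 + 4·0.5, 5 + (-3)·0.5)
  = (-2 + 3.5, -1 + 2, 5 - 1.5)
  = (1.5, 1, 3.5)

(1.5, 1, 3.5)


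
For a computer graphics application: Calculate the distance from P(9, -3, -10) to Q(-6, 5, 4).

d = √[(x₂-x₁)² + (y₂-y₁)² + (z₂-z₁)²]
  = √[(-15)² + 8² + 14²]
  = √[225 + 64 + 196]
  = √485
  ≈ 22.02

22.02


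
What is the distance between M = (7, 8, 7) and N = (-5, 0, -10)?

d = √[(x₂-x₁)² + (y₂-y₁)² + (z₂-z₁)²]
  = √[(-12)² + (-8)² + (-17)²]
  = √[144 + 64 + 289]
  = √497
  ≈ 22.29

22.29


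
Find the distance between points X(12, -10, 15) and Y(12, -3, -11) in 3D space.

d = √[(x₂-x₁)² + (y₂-y₁)² + (z₂-z₁)²]
  = √[0² + 7² + (-26)²]
  = √[0 + 49 + 676]
  = √725
  ≈ 26.93

26.93


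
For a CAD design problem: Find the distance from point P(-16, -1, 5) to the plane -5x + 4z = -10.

distance = |a·x₀ + b·y₀ + c·z₀ - d| / √(a² + b² + c²)
  = |(-5)·(-16) + 0·(-1) + 4·5 - (-10)| / √((-5)² + 0² + 4²)
  = |80 + 0 + 20 + 10| / √(25 + 0 + 16)
  = |110| / √41
  = 110 / 6.403
  ≈ 17.18

17.18


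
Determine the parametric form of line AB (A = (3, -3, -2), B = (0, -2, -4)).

Direction vector d = B - A = (0 - 3, -2 + 3, -4 + 2) = (-3, 1, -2)
Parametric form r = A + t·d:
x = 3 - 3t, y = -3 + t, z = -2 - 2t

x = 3 - 3t, y = -3 + t, z = -2 - 2t


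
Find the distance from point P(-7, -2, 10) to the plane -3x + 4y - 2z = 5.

distance = |a·x₀ + b·y₀ + c·z₀ - d| / √(a² + b² + c²)
  = |(-3)·(-7) + 4·(-2) + (-2)·10 - 5| / √((-3)² + 4² + (-2)²)
  = |21 - 8 - 20 - 5| / √(9 + 16 + 4)
  = |-12| / √29
  = 12 / 5.385
  ≈ 2.228

2.228


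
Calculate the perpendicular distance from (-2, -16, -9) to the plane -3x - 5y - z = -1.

distance = |a·x₀ + b·y₀ + c·z₀ - d| / √(a² + b² + c²)
  = |(-3)·(-2) + (-5)·(-16) + (-1)·(-9) - (-1)| / √((-3)² + (-5)² + (-1)²)
  = |6 + 80 + 9 + 1| / √(9 + 25 + 1)
  = |96| / √35
  = 96 / 5.916
  ≈ 16.23

16.23


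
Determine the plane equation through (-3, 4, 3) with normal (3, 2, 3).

The plane through P with normal n = (a, b, c) satisfies n·(r - P) = 0,
i.e. ax + by + cz = a·x₀ + b·y₀ + c·z₀.
d = 3·(-3) + 2·4 + 3·3
  = -9 + 8 + 9
  = 8
Equation: 3x + 2y + 3z = 8

3x + 2y + 3z = 8


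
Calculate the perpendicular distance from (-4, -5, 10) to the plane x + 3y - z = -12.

distance = |a·x₀ + b·y₀ + c·z₀ - d| / √(a² + b² + c²)
  = |1·(-4) + 3·(-5) + (-1)·10 - (-12)| / √(1² + 3² + (-1)²)
  = |-4 - 15 - 10 + 12| / √(1 + 9 + 1)
  = |-17| / √11
  = 17 / 3.317
  ≈ 5.126

5.126


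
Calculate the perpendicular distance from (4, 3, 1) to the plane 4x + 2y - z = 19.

distance = |a·x₀ + b·y₀ + c·z₀ - d| / √(a² + b² + c²)
  = |4·4 + 2·3 + (-1)·1 - 19| / √(4² + 2² + (-1)²)
  = |16 + 6 - 1 - 19| / √(16 + 4 + 1)
  = |2| / √21
  = 2 / 4.583
  ≈ 0.4364

0.4364


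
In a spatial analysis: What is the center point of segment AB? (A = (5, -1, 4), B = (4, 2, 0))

M = ((x₁+x₂)/2, (y₁+y₂)/2, (z₁+z₂)/2)
  = ((5 + 4)/2, (-1 + 2)/2, (4 + 0)/2)
  = (9/2, 1/2, 4/2)
  = (4.5, 0.5, 2)

(4.5, 0.5, 2)


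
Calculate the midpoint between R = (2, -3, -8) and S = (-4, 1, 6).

M = ((x₁+x₂)/2, (y₁+y₂)/2, (z₁+z₂)/2)
  = ((2 - 4)/2, (-3 + 1)/2, (-8 + 6)/2)
  = (-2/2, -2/2, -2/2)
  = (-1, -1, -1)

(-1, -1, -1)


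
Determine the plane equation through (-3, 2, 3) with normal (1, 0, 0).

The plane through P with normal n = (a, b, c) satisfies n·(r - P) = 0,
i.e. ax + by + cz = a·x₀ + b·y₀ + c·z₀.
d = 1·(-3) + 0·2 + 0·3
  = -3 + 0 + 0
  = -3
Equation: x = -3

x = -3


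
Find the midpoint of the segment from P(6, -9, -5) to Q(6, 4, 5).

M = ((x₁+x₂)/2, (y₁+y₂)/2, (z₁+z₂)/2)
  = ((6 + 6)/2, (-9 + 4)/2, (-5 + 5)/2)
  = (12/2, -5/2, 0/2)
  = (6, -2.5, 0)

(6, -2.5, 0)


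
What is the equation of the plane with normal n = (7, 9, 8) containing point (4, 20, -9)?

The plane through P with normal n = (a, b, c) satisfies n·(r - P) = 0,
i.e. ax + by + cz = a·x₀ + b·y₀ + c·z₀.
d = 7·4 + 9·20 + 8·(-9)
  = 28 + 180 - 72
  = 136
Equation: 7x + 9y + 8z = 136

7x + 9y + 8z = 136


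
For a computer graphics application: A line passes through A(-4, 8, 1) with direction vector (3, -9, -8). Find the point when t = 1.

P(t) = A + t·d
  = (-4 + 3·1, 8 + (-9)·1, 1 + (-8)·1)
  = (-4 + 3, 8 - 9, 1 - 8)
  = (-1, -1, -7)

(-1, -1, -7)


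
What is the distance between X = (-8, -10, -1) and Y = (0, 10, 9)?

d = √[(x₂-x₁)² + (y₂-y₁)² + (z₂-z₁)²]
  = √[8² + 20² + 10²]
  = √[64 + 400 + 100]
  = √564
  ≈ 23.75

23.75


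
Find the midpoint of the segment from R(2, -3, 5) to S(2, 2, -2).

M = ((x₁+x₂)/2, (y₁+y₂)/2, (z₁+z₂)/2)
  = ((2 + 2)/2, (-3 + 2)/2, (5 - 2)/2)
  = (4/2, -1/2, 3/2)
  = (2, -0.5, 1.5)

(2, -0.5, 1.5)


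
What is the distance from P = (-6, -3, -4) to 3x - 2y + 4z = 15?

distance = |a·x₀ + b·y₀ + c·z₀ - d| / √(a² + b² + c²)
  = |3·(-6) + (-2)·(-3) + 4·(-4) - 15| / √(3² + (-2)² + 4²)
  = |-18 + 6 - 16 - 15| / √(9 + 4 + 16)
  = |-43| / √29
  = 43 / 5.385
  ≈ 7.985

7.985


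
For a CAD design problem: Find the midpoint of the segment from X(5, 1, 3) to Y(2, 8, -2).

M = ((x₁+x₂)/2, (y₁+y₂)/2, (z₁+z₂)/2)
  = ((5 + 2)/2, (1 + 8)/2, (3 - 2)/2)
  = (7/2, 9/2, 1/2)
  = (3.5, 4.5, 0.5)

(3.5, 4.5, 0.5)


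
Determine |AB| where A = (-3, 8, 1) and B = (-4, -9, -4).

d = √[(x₂-x₁)² + (y₂-y₁)² + (z₂-z₁)²]
  = √[(-1)² + (-17)² + (-5)²]
  = √[1 + 289 + 25]
  = √315
  ≈ 17.75

17.75


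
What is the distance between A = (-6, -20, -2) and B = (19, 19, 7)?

d = √[(x₂-x₁)² + (y₂-y₁)² + (z₂-z₁)²]
  = √[25² + 39² + 9²]
  = √[625 + 1521 + 81]
  = √2227
  ≈ 47.19

47.19


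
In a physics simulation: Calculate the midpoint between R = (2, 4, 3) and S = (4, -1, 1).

M = ((x₁+x₂)/2, (y₁+y₂)/2, (z₁+z₂)/2)
  = ((2 + 4)/2, (4 - 1)/2, (3 + 1)/2)
  = (6/2, 3/2, 4/2)
  = (3, 1.5, 2)

(3, 1.5, 2)


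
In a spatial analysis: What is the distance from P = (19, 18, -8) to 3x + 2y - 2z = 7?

distance = |a·x₀ + b·y₀ + c·z₀ - d| / √(a² + b² + c²)
  = |3·19 + 2·18 + (-2)·(-8) - 7| / √(3² + 2² + (-2)²)
  = |57 + 36 + 16 - 7| / √(9 + 4 + 4)
  = |102| / √17
  = 102 / 4.123
  ≈ 24.74

24.74


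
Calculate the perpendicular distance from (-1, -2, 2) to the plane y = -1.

distance = |a·x₀ + b·y₀ + c·z₀ - d| / √(a² + b² + c²)
  = |0·(-1) + 1·(-2) + 0·2 - (-1)| / √(0² + 1² + 0²)
  = |0 - 2 + 0 + 1| / √(0 + 1 + 0)
  = |-1| / √1
  = 1 / 1
  ≈ 1

1


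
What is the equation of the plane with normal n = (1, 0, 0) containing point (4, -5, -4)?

The plane through P with normal n = (a, b, c) satisfies n·(r - P) = 0,
i.e. ax + by + cz = a·x₀ + b·y₀ + c·z₀.
d = 1·4 + 0·(-5) + 0·(-4)
  = 4 + 0 + 0
  = 4
Equation: x = 4

x = 4


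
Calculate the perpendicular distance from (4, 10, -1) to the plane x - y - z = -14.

distance = |a·x₀ + b·y₀ + c·z₀ - d| / √(a² + b² + c²)
  = |1·4 + (-1)·10 + (-1)·(-1) - (-14)| / √(1² + (-1)² + (-1)²)
  = |4 - 10 + 1 + 14| / √(1 + 1 + 1)
  = |9| / √3
  = 9 / 1.732
  ≈ 5.196

5.196


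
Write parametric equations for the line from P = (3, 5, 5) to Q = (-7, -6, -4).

Direction vector d = Q - P = (-7 - 3, -6 - 5, -4 - 5) = (-10, -11, -9)
Parametric form r = P + t·d:
x = 3 - 10t, y = 5 - 11t, z = 5 - 9t

x = 3 - 10t, y = 5 - 11t, z = 5 - 9t


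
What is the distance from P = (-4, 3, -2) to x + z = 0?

distance = |a·x₀ + b·y₀ + c·z₀ - d| / √(a² + b² + c²)
  = |1·(-4) + 0·3 + 1·(-2) - 0| / √(1² + 0² + 1²)
  = |-4 + 0 - 2 + 0| / √(1 + 0 + 1)
  = |-6| / √2
  = 6 / 1.414
  ≈ 4.243

4.243


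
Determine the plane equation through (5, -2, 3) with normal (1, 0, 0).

The plane through P with normal n = (a, b, c) satisfies n·(r - P) = 0,
i.e. ax + by + cz = a·x₀ + b·y₀ + c·z₀.
d = 1·5 + 0·(-2) + 0·3
  = 5 + 0 + 0
  = 5
Equation: x = 5

x = 5


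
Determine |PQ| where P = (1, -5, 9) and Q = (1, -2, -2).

d = √[(x₂-x₁)² + (y₂-y₁)² + (z₂-z₁)²]
  = √[0² + 3² + (-11)²]
  = √[0 + 9 + 121]
  = √130
  ≈ 11.4

11.4


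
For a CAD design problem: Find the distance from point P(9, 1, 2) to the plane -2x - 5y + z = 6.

distance = |a·x₀ + b·y₀ + c·z₀ - d| / √(a² + b² + c²)
  = |(-2)·9 + (-5)·1 + 1·2 - 6| / √((-2)² + (-5)² + 1²)
  = |-18 - 5 + 2 - 6| / √(4 + 25 + 1)
  = |-27| / √30
  = 27 / 5.477
  ≈ 4.93

4.93


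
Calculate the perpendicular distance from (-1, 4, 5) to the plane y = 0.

distance = |a·x₀ + b·y₀ + c·z₀ - d| / √(a² + b² + c²)
  = |0·(-1) + 1·4 + 0·5 - 0| / √(0² + 1² + 0²)
  = |0 + 4 + 0 + 0| / √(0 + 1 + 0)
  = |4| / √1
  = 4 / 1
  ≈ 4

4


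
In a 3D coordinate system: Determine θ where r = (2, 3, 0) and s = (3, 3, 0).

r·s = 2·3 + 3·3 + 0·0 = 6 + 9 + 0 = 15
|r| = √(2² + 3² + 0²) = √13 ≈ 3.606
|s| = √(3² + 3² + 0²) = √18 ≈ 4.243
cos θ = (r·s)/(|r||s|) = 15/(3.606·4.243) ≈ 0.9806
θ = arccos(0.9806) ≈ 11.31°

11.31°


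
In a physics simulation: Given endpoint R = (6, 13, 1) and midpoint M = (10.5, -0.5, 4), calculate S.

S = 2M - R
  = (2·10.5 - 6, 2·(-0.5) - 13, 2·4 - 1)
  = (21 - 6, -1 - 13, 8 - 1)
  = (15, -14, 7)

(15, -14, 7)


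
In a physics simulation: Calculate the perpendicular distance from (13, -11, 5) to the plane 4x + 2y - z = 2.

distance = |a·x₀ + b·y₀ + c·z₀ - d| / √(a² + b² + c²)
  = |4·13 + 2·(-11) + (-1)·5 - 2| / √(4² + 2² + (-1)²)
  = |52 - 22 - 5 - 2| / √(16 + 4 + 1)
  = |23| / √21
  = 23 / 4.583
  ≈ 5.019

5.019


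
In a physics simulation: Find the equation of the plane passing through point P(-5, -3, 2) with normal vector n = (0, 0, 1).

The plane through P with normal n = (a, b, c) satisfies n·(r - P) = 0,
i.e. ax + by + cz = a·x₀ + b·y₀ + c·z₀.
d = 0·(-5) + 0·(-3) + 1·2
  = 0 + 0 + 2
  = 2
Equation: z = 2

z = 2


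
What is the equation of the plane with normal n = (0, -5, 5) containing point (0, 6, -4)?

The plane through P with normal n = (a, b, c) satisfies n·(r - P) = 0,
i.e. ax + by + cz = a·x₀ + b·y₀ + c·z₀.
d = 0·0 + (-5)·6 + 5·(-4)
  = 0 - 30 - 20
  = -50
Equation: -5y + 5z = -50

-5y + 5z = -50


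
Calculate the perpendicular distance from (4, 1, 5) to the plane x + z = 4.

distance = |a·x₀ + b·y₀ + c·z₀ - d| / √(a² + b² + c²)
  = |1·4 + 0·1 + 1·5 - 4| / √(1² + 0² + 1²)
  = |4 + 0 + 5 - 4| / √(1 + 0 + 1)
  = |5| / √2
  = 5 / 1.414
  ≈ 3.536

3.536


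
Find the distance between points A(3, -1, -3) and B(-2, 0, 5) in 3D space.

d = √[(x₂-x₁)² + (y₂-y₁)² + (z₂-z₁)²]
  = √[(-5)² + 1² + 8²]
  = √[25 + 1 + 64]
  = √90
  ≈ 9.487

9.487


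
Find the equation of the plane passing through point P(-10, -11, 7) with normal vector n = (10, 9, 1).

The plane through P with normal n = (a, b, c) satisfies n·(r - P) = 0,
i.e. ax + by + cz = a·x₀ + b·y₀ + c·z₀.
d = 10·(-10) + 9·(-11) + 1·7
  = -100 - 99 + 7
  = -192
Equation: 10x + 9y + z = -192

10x + 9y + z = -192


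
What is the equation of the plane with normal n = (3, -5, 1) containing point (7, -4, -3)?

The plane through P with normal n = (a, b, c) satisfies n·(r - P) = 0,
i.e. ax + by + cz = a·x₀ + b·y₀ + c·z₀.
d = 3·7 + (-5)·(-4) + 1·(-3)
  = 21 + 20 - 3
  = 38
Equation: 3x - 5y + z = 38

3x - 5y + z = 38


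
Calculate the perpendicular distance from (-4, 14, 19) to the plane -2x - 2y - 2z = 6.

distance = |a·x₀ + b·y₀ + c·z₀ - d| / √(a² + b² + c²)
  = |(-2)·(-4) + (-2)·14 + (-2)·19 - 6| / √((-2)² + (-2)² + (-2)²)
  = |8 - 28 - 38 - 6| / √(4 + 4 + 4)
  = |-64| / √12
  = 64 / 3.464
  ≈ 18.48

18.48


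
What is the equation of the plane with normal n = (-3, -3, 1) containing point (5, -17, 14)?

The plane through P with normal n = (a, b, c) satisfies n·(r - P) = 0,
i.e. ax + by + cz = a·x₀ + b·y₀ + c·z₀.
d = (-3)·5 + (-3)·(-17) + 1·14
  = -15 + 51 + 14
  = 50
Equation: -3x - 3y + z = 50

-3x - 3y + z = 50


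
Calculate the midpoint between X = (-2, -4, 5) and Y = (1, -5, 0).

M = ((x₁+x₂)/2, (y₁+y₂)/2, (z₁+z₂)/2)
  = ((-2 + 1)/2, (-4 - 5)/2, (5 + 0)/2)
  = (-1/2, -9/2, 5/2)
  = (-0.5, -4.5, 2.5)

(-0.5, -4.5, 2.5)


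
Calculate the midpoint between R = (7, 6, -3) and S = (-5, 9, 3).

M = ((x₁+x₂)/2, (y₁+y₂)/2, (z₁+z₂)/2)
  = ((7 - 5)/2, (6 + 9)/2, (-3 + 3)/2)
  = (2/2, 15/2, 0/2)
  = (1, 7.5, 0)

(1, 7.5, 0)


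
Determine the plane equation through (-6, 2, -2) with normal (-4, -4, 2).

The plane through P with normal n = (a, b, c) satisfies n·(r - P) = 0,
i.e. ax + by + cz = a·x₀ + b·y₀ + c·z₀.
d = (-4)·(-6) + (-4)·2 + 2·(-2)
  = 24 - 8 - 4
  = 12
Equation: -4x - 4y + 2z = 12

-4x - 4y + 2z = 12


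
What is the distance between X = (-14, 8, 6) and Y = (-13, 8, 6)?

d = √[(x₂-x₁)² + (y₂-y₁)² + (z₂-z₁)²]
  = √[1² + 0² + 0²]
  = √[1 + 0 + 0]
  = √1
  ≈ 1

1


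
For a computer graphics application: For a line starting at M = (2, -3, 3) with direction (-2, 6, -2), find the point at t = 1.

P(t) = M + t·d
  = (2 + (-2)·1, -3 + 6·1, 3 + (-2)·1)
  = (2 - 2, -3 + 6, 3 - 2)
  = (0, 3, 1)

(0, 3, 1)


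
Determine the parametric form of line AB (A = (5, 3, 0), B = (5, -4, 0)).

Direction vector d = B - A = (5 - 5, -4 - 3, 0 + 0) = (0, -7, 0)
Parametric form r = A + t·d:
x = 5, y = 3 - 7t, z = 0

x = 5, y = 3 - 7t, z = 0


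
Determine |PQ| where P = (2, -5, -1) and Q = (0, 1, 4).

d = √[(x₂-x₁)² + (y₂-y₁)² + (z₂-z₁)²]
  = √[(-2)² + 6² + 5²]
  = √[4 + 36 + 25]
  = √65
  ≈ 8.062

8.062


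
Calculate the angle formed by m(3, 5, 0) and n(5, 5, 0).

m·n = 3·5 + 5·5 + 0·0 = 15 + 25 + 0 = 40
|m| = √(3² + 5² + 0²) = √34 ≈ 5.831
|n| = √(5² + 5² + 0²) = √50 ≈ 7.071
cos θ = (m·n)/(|m||n|) = 40/(5.831·7.071) ≈ 0.9701
θ = arccos(0.9701) ≈ 14.04°

14.04°


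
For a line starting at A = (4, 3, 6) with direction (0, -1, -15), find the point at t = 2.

P(t) = A + t·d
  = (4 + 0·2, 3 + (-1)·2, 6 + (-15)·2)
  = (4 + 0, 3 - 2, 6 - 30)
  = (4, 1, -24)

(4, 1, -24)


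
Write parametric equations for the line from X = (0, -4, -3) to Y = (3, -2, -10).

Direction vector d = Y - X = (3 + 0, -2 + 4, -10 + 3) = (3, 2, -7)
Parametric form r = X + t·d:
x = 0 + 3t, y = -4 + 2t, z = -3 - 7t

x = 0 + 3t, y = -4 + 2t, z = -3 - 7t


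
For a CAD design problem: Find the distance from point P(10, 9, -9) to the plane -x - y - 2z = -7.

distance = |a·x₀ + b·y₀ + c·z₀ - d| / √(a² + b² + c²)
  = |(-1)·10 + (-1)·9 + (-2)·(-9) - (-7)| / √((-1)² + (-1)² + (-2)²)
  = |-10 - 9 + 18 + 7| / √(1 + 1 + 4)
  = |6| / √6
  = 6 / 2.449
  ≈ 2.449

2.449


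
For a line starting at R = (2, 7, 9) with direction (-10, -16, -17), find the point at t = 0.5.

P(t) = R + t·d
  = (2 + (-10)·0.5, 7 + (-16)·0.5, 9 + (-17)·0.5)
  = (2 - 5, 7 - 8, 9 - 8.5)
  = (-3, -1, 0.5)

(-3, -1, 0.5)


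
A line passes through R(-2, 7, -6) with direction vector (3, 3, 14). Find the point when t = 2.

P(t) = R + t·d
  = (-2 + 3·2, 7 + 3·2, -6 + 14·2)
  = (-2 + 6, 7 + 6, -6 + 28)
  = (4, 13, 22)

(4, 13, 22)


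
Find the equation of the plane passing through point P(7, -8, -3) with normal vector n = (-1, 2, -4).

The plane through P with normal n = (a, b, c) satisfies n·(r - P) = 0,
i.e. ax + by + cz = a·x₀ + b·y₀ + c·z₀.
d = (-1)·7 + 2·(-8) + (-4)·(-3)
  = -7 - 16 + 12
  = -11
Equation: -x + 2y - 4z = -11

-x + 2y - 4z = -11


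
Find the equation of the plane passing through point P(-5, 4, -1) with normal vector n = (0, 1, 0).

The plane through P with normal n = (a, b, c) satisfies n·(r - P) = 0,
i.e. ax + by + cz = a·x₀ + b·y₀ + c·z₀.
d = 0·(-5) + 1·4 + 0·(-1)
  = 0 + 4 + 0
  = 4
Equation: y = 4

y = 4


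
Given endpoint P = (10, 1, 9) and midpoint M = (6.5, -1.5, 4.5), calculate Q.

Q = 2M - P
  = (2·6.5 - 10, 2·(-1.5) - 1, 2·4.5 - 9)
  = (13 - 10, -3 - 1, 9 - 9)
  = (3, -4, 0)

(3, -4, 0)


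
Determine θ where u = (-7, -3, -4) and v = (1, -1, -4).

u·v = (-7)·1 + (-3)·(-1) + (-4)·(-4) = -7 + 3 + 16 = 12
|u| = √((-7)² + (-3)² + (-4)²) = √74 ≈ 8.602
|v| = √(1² + (-1)² + (-4)²) = √18 ≈ 4.243
cos θ = (u·v)/(|u||v|) = 12/(8.602·4.243) ≈ 0.3288
θ = arccos(0.3288) ≈ 70.8°

70.8°


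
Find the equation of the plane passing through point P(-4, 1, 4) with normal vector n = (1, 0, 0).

The plane through P with normal n = (a, b, c) satisfies n·(r - P) = 0,
i.e. ax + by + cz = a·x₀ + b·y₀ + c·z₀.
d = 1·(-4) + 0·1 + 0·4
  = -4 + 0 + 0
  = -4
Equation: x = -4

x = -4


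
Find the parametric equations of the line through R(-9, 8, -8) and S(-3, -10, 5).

Direction vector d = S - R = (-3 + 9, -10 - 8, 5 + 8) = (6, -18, 13)
Parametric form r = R + t·d:
x = -9 + 6t, y = 8 - 18t, z = -8 + 13t

x = -9 + 6t, y = 8 - 18t, z = -8 + 13t


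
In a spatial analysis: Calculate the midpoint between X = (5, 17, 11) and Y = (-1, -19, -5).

M = ((x₁+x₂)/2, (y₁+y₂)/2, (z₁+z₂)/2)
  = ((5 - 1)/2, (17 - 19)/2, (11 - 5)/2)
  = (4/2, -2/2, 6/2)
  = (2, -1, 3)

(2, -1, 3)


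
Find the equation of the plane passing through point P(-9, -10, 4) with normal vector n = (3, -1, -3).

The plane through P with normal n = (a, b, c) satisfies n·(r - P) = 0,
i.e. ax + by + cz = a·x₀ + b·y₀ + c·z₀.
d = 3·(-9) + (-1)·(-10) + (-3)·4
  = -27 + 10 - 12
  = -29
Equation: 3x - y - 3z = -29

3x - y - 3z = -29


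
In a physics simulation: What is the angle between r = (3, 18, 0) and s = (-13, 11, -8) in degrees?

r·s = 3·(-13) + 18·11 + 0·(-8) = -39 + 198 + 0 = 159
|r| = √(3² + 18² + 0²) = √333 ≈ 18.25
|s| = √((-13)² + 11² + (-8)²) = √354 ≈ 18.81
cos θ = (r·s)/(|r||s|) = 159/(18.25·18.81) ≈ 0.4631
θ = arccos(0.4631) ≈ 62.41°

62.41°


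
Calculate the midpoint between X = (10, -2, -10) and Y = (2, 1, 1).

M = ((x₁+x₂)/2, (y₁+y₂)/2, (z₁+z₂)/2)
  = ((10 + 2)/2, (-2 + 1)/2, (-10 + 1)/2)
  = (12/2, -1/2, -9/2)
  = (6, -0.5, -4.5)

(6, -0.5, -4.5)


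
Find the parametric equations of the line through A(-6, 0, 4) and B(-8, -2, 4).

Direction vector d = B - A = (-8 + 6, -2 + 0, 4 - 4) = (-2, -2, 0)
Parametric form r = A + t·d:
x = -6 - 2t, y = 0 - 2t, z = 4

x = -6 - 2t, y = 0 - 2t, z = 4


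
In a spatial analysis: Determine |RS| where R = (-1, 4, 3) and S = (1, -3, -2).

d = √[(x₂-x₁)² + (y₂-y₁)² + (z₂-z₁)²]
  = √[2² + (-7)² + (-5)²]
  = √[4 + 49 + 25]
  = √78
  ≈ 8.832

8.832


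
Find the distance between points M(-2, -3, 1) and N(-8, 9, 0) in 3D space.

d = √[(x₂-x₁)² + (y₂-y₁)² + (z₂-z₁)²]
  = √[(-6)² + 12² + (-1)²]
  = √[36 + 144 + 1]
  = √181
  ≈ 13.45

13.45


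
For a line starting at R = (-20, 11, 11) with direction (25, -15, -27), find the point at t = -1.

P(t) = R + t·d
  = (-20 + 25·(-1), 11 + (-15)·(-1), 11 + (-27)·(-1))
  = (-20 - 25, 11 + 15, 11 + 27)
  = (-45, 26, 38)

(-45, 26, 38)


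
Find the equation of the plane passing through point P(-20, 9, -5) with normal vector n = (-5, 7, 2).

The plane through P with normal n = (a, b, c) satisfies n·(r - P) = 0,
i.e. ax + by + cz = a·x₀ + b·y₀ + c·z₀.
d = (-5)·(-20) + 7·9 + 2·(-5)
  = 100 + 63 - 10
  = 153
Equation: -5x + 7y + 2z = 153

-5x + 7y + 2z = 153


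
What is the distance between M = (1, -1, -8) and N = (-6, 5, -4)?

d = √[(x₂-x₁)² + (y₂-y₁)² + (z₂-z₁)²]
  = √[(-7)² + 6² + 4²]
  = √[49 + 36 + 16]
  = √101
  ≈ 10.05

10.05


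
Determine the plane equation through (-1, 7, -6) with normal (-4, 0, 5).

The plane through P with normal n = (a, b, c) satisfies n·(r - P) = 0,
i.e. ax + by + cz = a·x₀ + b·y₀ + c·z₀.
d = (-4)·(-1) + 0·7 + 5·(-6)
  = 4 + 0 - 30
  = -26
Equation: -4x + 5z = -26

-4x + 5z = -26


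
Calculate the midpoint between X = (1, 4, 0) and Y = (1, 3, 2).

M = ((x₁+x₂)/2, (y₁+y₂)/2, (z₁+z₂)/2)
  = ((1 + 1)/2, (4 + 3)/2, (0 + 2)/2)
  = (2/2, 7/2, 2/2)
  = (1, 3.5, 1)

(1, 3.5, 1)


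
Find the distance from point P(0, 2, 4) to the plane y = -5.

distance = |a·x₀ + b·y₀ + c·z₀ - d| / √(a² + b² + c²)
  = |0·0 + 1·2 + 0·4 - (-5)| / √(0² + 1² + 0²)
  = |0 + 2 + 0 + 5| / √(0 + 1 + 0)
  = |7| / √1
  = 7 / 1
  ≈ 7

7


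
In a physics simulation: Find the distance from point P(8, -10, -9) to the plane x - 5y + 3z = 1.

distance = |a·x₀ + b·y₀ + c·z₀ - d| / √(a² + b² + c²)
  = |1·8 + (-5)·(-10) + 3·(-9) - 1| / √(1² + (-5)² + 3²)
  = |8 + 50 - 27 - 1| / √(1 + 25 + 9)
  = |30| / √35
  = 30 / 5.916
  ≈ 5.071

5.071


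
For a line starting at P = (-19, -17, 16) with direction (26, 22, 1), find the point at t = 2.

P(t) = P + t·d
  = (-19 + 26·2, -17 + 22·2, 16 + 1·2)
  = (-19 + 52, -17 + 44, 16 + 2)
  = (33, 27, 18)

(33, 27, 18)


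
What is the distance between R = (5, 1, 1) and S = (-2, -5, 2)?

d = √[(x₂-x₁)² + (y₂-y₁)² + (z₂-z₁)²]
  = √[(-7)² + (-6)² + 1²]
  = √[49 + 36 + 1]
  = √86
  ≈ 9.274

9.274


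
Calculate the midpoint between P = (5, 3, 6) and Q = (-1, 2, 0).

M = ((x₁+x₂)/2, (y₁+y₂)/2, (z₁+z₂)/2)
  = ((5 - 1)/2, (3 + 2)/2, (6 + 0)/2)
  = (4/2, 5/2, 6/2)
  = (2, 2.5, 3)

(2, 2.5, 3)


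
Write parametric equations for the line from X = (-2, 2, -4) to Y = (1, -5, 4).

Direction vector d = Y - X = (1 + 2, -5 - 2, 4 + 4) = (3, -7, 8)
Parametric form r = X + t·d:
x = -2 + 3t, y = 2 - 7t, z = -4 + 8t

x = -2 + 3t, y = 2 - 7t, z = -4 + 8t


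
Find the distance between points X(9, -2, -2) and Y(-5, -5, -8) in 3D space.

d = √[(x₂-x₁)² + (y₂-y₁)² + (z₂-z₁)²]
  = √[(-14)² + (-3)² + (-6)²]
  = √[196 + 9 + 36]
  = √241
  ≈ 15.52

15.52


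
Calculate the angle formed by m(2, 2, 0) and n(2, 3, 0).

m·n = 2·2 + 2·3 + 0·0 = 4 + 6 + 0 = 10
|m| = √(2² + 2² + 0²) = √8 ≈ 2.828
|n| = √(2² + 3² + 0²) = √13 ≈ 3.606
cos θ = (m·n)/(|m||n|) = 10/(2.828·3.606) ≈ 0.9806
θ = arccos(0.9806) ≈ 11.31°

11.31°


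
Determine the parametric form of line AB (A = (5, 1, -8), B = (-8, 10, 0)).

Direction vector d = B - A = (-8 - 5, 10 - 1, 0 + 8) = (-13, 9, 8)
Parametric form r = A + t·d:
x = 5 - 13t, y = 1 + 9t, z = -8 + 8t

x = 5 - 13t, y = 1 + 9t, z = -8 + 8t


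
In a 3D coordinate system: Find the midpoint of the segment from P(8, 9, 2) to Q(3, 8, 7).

M = ((x₁+x₂)/2, (y₁+y₂)/2, (z₁+z₂)/2)
  = ((8 + 3)/2, (9 + 8)/2, (2 + 7)/2)
  = (11/2, 17/2, 9/2)
  = (5.5, 8.5, 4.5)

(5.5, 8.5, 4.5)


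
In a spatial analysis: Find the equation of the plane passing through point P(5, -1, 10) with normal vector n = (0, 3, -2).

The plane through P with normal n = (a, b, c) satisfies n·(r - P) = 0,
i.e. ax + by + cz = a·x₀ + b·y₀ + c·z₀.
d = 0·5 + 3·(-1) + (-2)·10
  = 0 - 3 - 20
  = -23
Equation: 3y - 2z = -23

3y - 2z = -23


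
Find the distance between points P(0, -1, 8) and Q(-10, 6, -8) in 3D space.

d = √[(x₂-x₁)² + (y₂-y₁)² + (z₂-z₁)²]
  = √[(-10)² + 7² + (-16)²]
  = √[100 + 49 + 256]
  = √405
  ≈ 20.12

20.12


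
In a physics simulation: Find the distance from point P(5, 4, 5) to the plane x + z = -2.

distance = |a·x₀ + b·y₀ + c·z₀ - d| / √(a² + b² + c²)
  = |1·5 + 0·4 + 1·5 - (-2)| / √(1² + 0² + 1²)
  = |5 + 0 + 5 + 2| / √(1 + 0 + 1)
  = |12| / √2
  = 12 / 1.414
  ≈ 8.485

8.485


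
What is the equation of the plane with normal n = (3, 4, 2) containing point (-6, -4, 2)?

The plane through P with normal n = (a, b, c) satisfies n·(r - P) = 0,
i.e. ax + by + cz = a·x₀ + b·y₀ + c·z₀.
d = 3·(-6) + 4·(-4) + 2·2
  = -18 - 16 + 4
  = -30
Equation: 3x + 4y + 2z = -30

3x + 4y + 2z = -30


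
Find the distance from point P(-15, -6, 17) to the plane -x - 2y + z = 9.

distance = |a·x₀ + b·y₀ + c·z₀ - d| / √(a² + b² + c²)
  = |(-1)·(-15) + (-2)·(-6) + 1·17 - 9| / √((-1)² + (-2)² + 1²)
  = |15 + 12 + 17 - 9| / √(1 + 4 + 1)
  = |35| / √6
  = 35 / 2.449
  ≈ 14.29

14.29


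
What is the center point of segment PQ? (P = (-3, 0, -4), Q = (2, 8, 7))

M = ((x₁+x₂)/2, (y₁+y₂)/2, (z₁+z₂)/2)
  = ((-3 + 2)/2, (0 + 8)/2, (-4 + 7)/2)
  = (-1/2, 8/2, 3/2)
  = (-0.5, 4, 1.5)

(-0.5, 4, 1.5)


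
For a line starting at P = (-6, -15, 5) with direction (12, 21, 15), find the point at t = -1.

P(t) = P + t·d
  = (-6 + 12·(-1), -15 + 21·(-1), 5 + 15·(-1))
  = (-6 - 12, -15 - 21, 5 - 15)
  = (-18, -36, -10)

(-18, -36, -10)


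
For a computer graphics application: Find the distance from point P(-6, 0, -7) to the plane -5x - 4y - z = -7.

distance = |a·x₀ + b·y₀ + c·z₀ - d| / √(a² + b² + c²)
  = |(-5)·(-6) + (-4)·0 + (-1)·(-7) - (-7)| / √((-5)² + (-4)² + (-1)²)
  = |30 + 0 + 7 + 7| / √(25 + 16 + 1)
  = |44| / √42
  = 44 / 6.481
  ≈ 6.789

6.789


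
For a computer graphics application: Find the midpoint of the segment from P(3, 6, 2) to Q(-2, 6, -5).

M = ((x₁+x₂)/2, (y₁+y₂)/2, (z₁+z₂)/2)
  = ((3 - 2)/2, (6 + 6)/2, (2 - 5)/2)
  = (1/2, 12/2, -3/2)
  = (0.5, 6, -1.5)

(0.5, 6, -1.5)


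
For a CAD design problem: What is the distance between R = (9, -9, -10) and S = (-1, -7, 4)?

d = √[(x₂-x₁)² + (y₂-y₁)² + (z₂-z₁)²]
  = √[(-10)² + 2² + 14²]
  = √[100 + 4 + 196]
  = √300
  ≈ 17.32

17.32


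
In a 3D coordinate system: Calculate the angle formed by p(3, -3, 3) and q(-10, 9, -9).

p·q = 3·(-10) + (-3)·9 + 3·(-9) = -30 - 27 - 27 = -84
|p| = √(3² + (-3)² + 3²) = √27 ≈ 5.196
|q| = √((-10)² + 9² + (-9)²) = √262 ≈ 16.19
cos θ = (p·q)/(|p||q|) = -84/(5.196·16.19) ≈ -0.9987
θ = arccos(-0.9987) ≈ 177.1°

177.1°


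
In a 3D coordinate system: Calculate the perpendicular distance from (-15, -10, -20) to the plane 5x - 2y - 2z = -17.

distance = |a·x₀ + b·y₀ + c·z₀ - d| / √(a² + b² + c²)
  = |5·(-15) + (-2)·(-10) + (-2)·(-20) - (-17)| / √(5² + (-2)² + (-2)²)
  = |-75 + 20 + 40 + 17| / √(25 + 4 + 4)
  = |2| / √33
  = 2 / 5.745
  ≈ 0.3482

0.3482


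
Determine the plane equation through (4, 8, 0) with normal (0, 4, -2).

The plane through P with normal n = (a, b, c) satisfies n·(r - P) = 0,
i.e. ax + by + cz = a·x₀ + b·y₀ + c·z₀.
d = 0·4 + 4·8 + (-2)·0
  = 0 + 32 + 0
  = 32
Equation: 4y - 2z = 32

4y - 2z = 32


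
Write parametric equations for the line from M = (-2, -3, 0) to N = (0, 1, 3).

Direction vector d = N - M = (0 + 2, 1 + 3, 3 + 0) = (2, 4, 3)
Parametric form r = M + t·d:
x = -2 + 2t, y = -3 + 4t, z = 0 + 3t

x = -2 + 2t, y = -3 + 4t, z = 0 + 3t


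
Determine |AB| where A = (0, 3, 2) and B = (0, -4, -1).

d = √[(x₂-x₁)² + (y₂-y₁)² + (z₂-z₁)²]
  = √[0² + (-7)² + (-3)²]
  = √[0 + 49 + 9]
  = √58
  ≈ 7.616

7.616


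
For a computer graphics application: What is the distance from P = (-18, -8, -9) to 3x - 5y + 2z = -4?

distance = |a·x₀ + b·y₀ + c·z₀ - d| / √(a² + b² + c²)
  = |3·(-18) + (-5)·(-8) + 2·(-9) - (-4)| / √(3² + (-5)² + 2²)
  = |-54 + 40 - 18 + 4| / √(9 + 25 + 4)
  = |-28| / √38
  = 28 / 6.164
  ≈ 4.542

4.542


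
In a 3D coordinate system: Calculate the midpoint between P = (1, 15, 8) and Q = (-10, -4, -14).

M = ((x₁+x₂)/2, (y₁+y₂)/2, (z₁+z₂)/2)
  = ((1 - 10)/2, (15 - 4)/2, (8 - 14)/2)
  = (-9/2, 11/2, -6/2)
  = (-4.5, 5.5, -3)

(-4.5, 5.5, -3)


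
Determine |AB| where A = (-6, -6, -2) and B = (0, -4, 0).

d = √[(x₂-x₁)² + (y₂-y₁)² + (z₂-z₁)²]
  = √[6² + 2² + 2²]
  = √[36 + 4 + 4]
  = √44
  ≈ 6.633

6.633


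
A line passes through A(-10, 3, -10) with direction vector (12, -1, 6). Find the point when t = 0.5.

P(t) = A + t·d
  = (-10 + 12·0.5, 3 + (-1)·0.5, -10 + 6·0.5)
  = (-10 + 6, 3 - 0.5, -10 + 3)
  = (-4, 2.5, -7)

(-4, 2.5, -7)


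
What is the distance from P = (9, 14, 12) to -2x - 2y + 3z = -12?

distance = |a·x₀ + b·y₀ + c·z₀ - d| / √(a² + b² + c²)
  = |(-2)·9 + (-2)·14 + 3·12 - (-12)| / √((-2)² + (-2)² + 3²)
  = |-18 - 28 + 36 + 12| / √(4 + 4 + 9)
  = |2| / √17
  = 2 / 4.123
  ≈ 0.4851

0.4851


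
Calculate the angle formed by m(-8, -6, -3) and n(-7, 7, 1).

m·n = (-8)·(-7) + (-6)·7 + (-3)·1 = 56 - 42 - 3 = 11
|m| = √((-8)² + (-6)² + (-3)²) = √109 ≈ 10.44
|n| = √((-7)² + 7² + 1²) = √99 ≈ 9.95
cos θ = (m·n)/(|m||n|) = 11/(10.44·9.95) ≈ 0.1059
θ = arccos(0.1059) ≈ 83.92°

83.92°


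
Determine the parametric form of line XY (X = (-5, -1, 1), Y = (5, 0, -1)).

Direction vector d = Y - X = (5 + 5, 0 + 1, -1 - 1) = (10, 1, -2)
Parametric form r = X + t·d:
x = -5 + 10t, y = -1 + t, z = 1 - 2t

x = -5 + 10t, y = -1 + t, z = 1 - 2t


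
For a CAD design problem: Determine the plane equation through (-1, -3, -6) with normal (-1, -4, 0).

The plane through P with normal n = (a, b, c) satisfies n·(r - P) = 0,
i.e. ax + by + cz = a·x₀ + b·y₀ + c·z₀.
d = (-1)·(-1) + (-4)·(-3) + 0·(-6)
  = 1 + 12 + 0
  = 13
Equation: -x - 4y = 13

-x - 4y = 13


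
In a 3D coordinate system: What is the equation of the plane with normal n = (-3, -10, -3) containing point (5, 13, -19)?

The plane through P with normal n = (a, b, c) satisfies n·(r - P) = 0,
i.e. ax + by + cz = a·x₀ + b·y₀ + c·z₀.
d = (-3)·5 + (-10)·13 + (-3)·(-19)
  = -15 - 130 + 57
  = -88
Equation: -3x - 10y - 3z = -88

-3x - 10y - 3z = -88


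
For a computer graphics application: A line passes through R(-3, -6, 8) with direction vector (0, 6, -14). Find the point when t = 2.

P(t) = R + t·d
  = (-3 + 0·2, -6 + 6·2, 8 + (-14)·2)
  = (-3 + 0, -6 + 12, 8 - 28)
  = (-3, 6, -20)

(-3, 6, -20)


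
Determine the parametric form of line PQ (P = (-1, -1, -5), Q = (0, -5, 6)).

Direction vector d = Q - P = (0 + 1, -5 + 1, 6 + 5) = (1, -4, 11)
Parametric form r = P + t·d:
x = -1 + t, y = -1 - 4t, z = -5 + 11t

x = -1 + t, y = -1 - 4t, z = -5 + 11t


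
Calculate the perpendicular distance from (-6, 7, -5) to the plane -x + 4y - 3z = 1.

distance = |a·x₀ + b·y₀ + c·z₀ - d| / √(a² + b² + c²)
  = |(-1)·(-6) + 4·7 + (-3)·(-5) - 1| / √((-1)² + 4² + (-3)²)
  = |6 + 28 + 15 - 1| / √(1 + 16 + 9)
  = |48| / √26
  = 48 / 5.099
  ≈ 9.414

9.414


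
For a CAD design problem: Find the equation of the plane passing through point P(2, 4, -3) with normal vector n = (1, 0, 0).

The plane through P with normal n = (a, b, c) satisfies n·(r - P) = 0,
i.e. ax + by + cz = a·x₀ + b·y₀ + c·z₀.
d = 1·2 + 0·4 + 0·(-3)
  = 2 + 0 + 0
  = 2
Equation: x = 2

x = 2


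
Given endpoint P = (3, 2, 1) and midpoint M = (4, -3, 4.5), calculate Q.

Q = 2M - P
  = (2·4 - 3, 2·(-3) - 2, 2·4.5 - 1)
  = (8 - 3, -6 - 2, 9 - 1)
  = (5, -8, 8)

(5, -8, 8)


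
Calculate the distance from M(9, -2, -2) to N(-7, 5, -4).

d = √[(x₂-x₁)² + (y₂-y₁)² + (z₂-z₁)²]
  = √[(-16)² + 7² + (-2)²]
  = √[256 + 49 + 4]
  = √309
  ≈ 17.58

17.58


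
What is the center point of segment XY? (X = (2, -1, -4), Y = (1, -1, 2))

M = ((x₁+x₂)/2, (y₁+y₂)/2, (z₁+z₂)/2)
  = ((2 + 1)/2, (-1 - 1)/2, (-4 + 2)/2)
  = (3/2, -2/2, -2/2)
  = (1.5, -1, -1)

(1.5, -1, -1)


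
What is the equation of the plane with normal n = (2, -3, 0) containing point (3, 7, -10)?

The plane through P with normal n = (a, b, c) satisfies n·(r - P) = 0,
i.e. ax + by + cz = a·x₀ + b·y₀ + c·z₀.
d = 2·3 + (-3)·7 + 0·(-10)
  = 6 - 21 + 0
  = -15
Equation: 2x - 3y = -15

2x - 3y = -15


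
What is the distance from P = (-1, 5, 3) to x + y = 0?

distance = |a·x₀ + b·y₀ + c·z₀ - d| / √(a² + b² + c²)
  = |1·(-1) + 1·5 + 0·3 - 0| / √(1² + 1² + 0²)
  = |-1 + 5 + 0 + 0| / √(1 + 1 + 0)
  = |4| / √2
  = 4 / 1.414
  ≈ 2.828

2.828


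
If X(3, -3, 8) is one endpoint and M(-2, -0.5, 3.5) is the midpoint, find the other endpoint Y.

Y = 2M - X
  = (2·(-2) - 3, 2·(-0.5) - (-3), 2·3.5 - 8)
  = (-4 - 3, -1 + 3, 7 - 8)
  = (-7, 2, -1)

(-7, 2, -1)


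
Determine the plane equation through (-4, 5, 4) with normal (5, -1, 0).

The plane through P with normal n = (a, b, c) satisfies n·(r - P) = 0,
i.e. ax + by + cz = a·x₀ + b·y₀ + c·z₀.
d = 5·(-4) + (-1)·5 + 0·4
  = -20 - 5 + 0
  = -25
Equation: 5x - y = -25

5x - y = -25


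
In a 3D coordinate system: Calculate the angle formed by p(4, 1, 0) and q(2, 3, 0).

p·q = 4·2 + 1·3 + 0·0 = 8 + 3 + 0 = 11
|p| = √(4² + 1² + 0²) = √17 ≈ 4.123
|q| = √(2² + 3² + 0²) = √13 ≈ 3.606
cos θ = (p·q)/(|p||q|) = 11/(4.123·3.606) ≈ 0.7399
θ = arccos(0.7399) ≈ 42.27°

42.27°


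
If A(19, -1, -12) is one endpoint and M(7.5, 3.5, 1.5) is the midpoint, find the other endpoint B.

B = 2M - A
  = (2·7.5 - 19, 2·3.5 - (-1), 2·1.5 - (-12))
  = (15 - 19, 7 + 1, 3 + 12)
  = (-4, 8, 15)

(-4, 8, 15)


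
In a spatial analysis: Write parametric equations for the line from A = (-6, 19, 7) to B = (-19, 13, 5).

Direction vector d = B - A = (-19 + 6, 13 - 19, 5 - 7) = (-13, -6, -2)
Parametric form r = A + t·d:
x = -6 - 13t, y = 19 - 6t, z = 7 - 2t

x = -6 - 13t, y = 19 - 6t, z = 7 - 2t


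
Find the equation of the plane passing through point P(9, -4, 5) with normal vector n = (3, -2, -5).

The plane through P with normal n = (a, b, c) satisfies n·(r - P) = 0,
i.e. ax + by + cz = a·x₀ + b·y₀ + c·z₀.
d = 3·9 + (-2)·(-4) + (-5)·5
  = 27 + 8 - 25
  = 10
Equation: 3x - 2y - 5z = 10

3x - 2y - 5z = 10


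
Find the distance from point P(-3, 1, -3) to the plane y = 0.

distance = |a·x₀ + b·y₀ + c·z₀ - d| / √(a² + b² + c²)
  = |0·(-3) + 1·1 + 0·(-3) - 0| / √(0² + 1² + 0²)
  = |0 + 1 + 0 + 0| / √(0 + 1 + 0)
  = |1| / √1
  = 1 / 1
  ≈ 1

1


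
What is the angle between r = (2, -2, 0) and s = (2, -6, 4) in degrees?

r·s = 2·2 + (-2)·(-6) + 0·4 = 4 + 12 + 0 = 16
|r| = √(2² + (-2)² + 0²) = √8 ≈ 2.828
|s| = √(2² + (-6)² + 4²) = √56 ≈ 7.483
cos θ = (r·s)/(|r||s|) = 16/(2.828·7.483) ≈ 0.7559
θ = arccos(0.7559) ≈ 40.89°

40.89°


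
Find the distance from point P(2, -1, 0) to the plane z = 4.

distance = |a·x₀ + b·y₀ + c·z₀ - d| / √(a² + b² + c²)
  = |0·2 + 0·(-1) + 1·0 - 4| / √(0² + 0² + 1²)
  = |0 + 0 + 0 - 4| / √(0 + 0 + 1)
  = |-4| / √1
  = 4 / 1
  ≈ 4

4


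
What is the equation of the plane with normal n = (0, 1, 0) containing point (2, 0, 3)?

The plane through P with normal n = (a, b, c) satisfies n·(r - P) = 0,
i.e. ax + by + cz = a·x₀ + b·y₀ + c·z₀.
d = 0·2 + 1·0 + 0·3
  = 0 + 0 + 0
  = 0
Equation: y = 0

y = 0


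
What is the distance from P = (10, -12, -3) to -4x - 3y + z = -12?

distance = |a·x₀ + b·y₀ + c·z₀ - d| / √(a² + b² + c²)
  = |(-4)·10 + (-3)·(-12) + 1·(-3) - (-12)| / √((-4)² + (-3)² + 1²)
  = |-40 + 36 - 3 + 12| / √(16 + 9 + 1)
  = |5| / √26
  = 5 / 5.099
  ≈ 0.9806

0.9806


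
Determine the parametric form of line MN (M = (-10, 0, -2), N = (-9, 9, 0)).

Direction vector d = N - M = (-9 + 10, 9 + 0, 0 + 2) = (1, 9, 2)
Parametric form r = M + t·d:
x = -10 + t, y = 0 + 9t, z = -2 + 2t

x = -10 + t, y = 0 + 9t, z = -2 + 2t


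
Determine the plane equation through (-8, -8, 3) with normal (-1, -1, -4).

The plane through P with normal n = (a, b, c) satisfies n·(r - P) = 0,
i.e. ax + by + cz = a·x₀ + b·y₀ + c·z₀.
d = (-1)·(-8) + (-1)·(-8) + (-4)·3
  = 8 + 8 - 12
  = 4
Equation: -x - y - 4z = 4

-x - y - 4z = 4


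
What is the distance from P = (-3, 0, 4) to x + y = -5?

distance = |a·x₀ + b·y₀ + c·z₀ - d| / √(a² + b² + c²)
  = |1·(-3) + 1·0 + 0·4 - (-5)| / √(1² + 1² + 0²)
  = |-3 + 0 + 0 + 5| / √(1 + 1 + 0)
  = |2| / √2
  = 2 / 1.414
  ≈ 1.414

1.414


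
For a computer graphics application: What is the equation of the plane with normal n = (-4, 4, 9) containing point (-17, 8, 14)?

The plane through P with normal n = (a, b, c) satisfies n·(r - P) = 0,
i.e. ax + by + cz = a·x₀ + b·y₀ + c·z₀.
d = (-4)·(-17) + 4·8 + 9·14
  = 68 + 32 + 126
  = 226
Equation: -4x + 4y + 9z = 226

-4x + 4y + 9z = 226


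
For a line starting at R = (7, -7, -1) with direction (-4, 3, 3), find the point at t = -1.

P(t) = R + t·d
  = (7 + (-4)·(-1), -7 + 3·(-1), -1 + 3·(-1))
  = (7 + 4, -7 - 3, -1 - 3)
  = (11, -10, -4)

(11, -10, -4)


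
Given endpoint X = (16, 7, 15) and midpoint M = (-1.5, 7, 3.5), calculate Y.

Y = 2M - X
  = (2·(-1.5) - 16, 2·7 - 7, 2·3.5 - 15)
  = (-3 - 16, 14 - 7, 7 - 15)
  = (-19, 7, -8)

(-19, 7, -8)


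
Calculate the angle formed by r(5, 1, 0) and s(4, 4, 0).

r·s = 5·4 + 1·4 + 0·0 = 20 + 4 + 0 = 24
|r| = √(5² + 1² + 0²) = √26 ≈ 5.099
|s| = √(4² + 4² + 0²) = √32 ≈ 5.657
cos θ = (r·s)/(|r||s|) = 24/(5.099·5.657) ≈ 0.8321
θ = arccos(0.8321) ≈ 33.69°

33.69°


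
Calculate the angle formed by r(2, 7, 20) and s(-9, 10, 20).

r·s = 2·(-9) + 7·10 + 20·20 = -18 + 70 + 400 = 452
|r| = √(2² + 7² + 20²) = √453 ≈ 21.28
|s| = √((-9)² + 10² + 20²) = √581 ≈ 24.1
cos θ = (r·s)/(|r||s|) = 452/(21.28·24.1) ≈ 0.8811
θ = arccos(0.8811) ≈ 28.23°

28.23°


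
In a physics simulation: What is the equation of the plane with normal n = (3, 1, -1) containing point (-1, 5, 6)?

The plane through P with normal n = (a, b, c) satisfies n·(r - P) = 0,
i.e. ax + by + cz = a·x₀ + b·y₀ + c·z₀.
d = 3·(-1) + 1·5 + (-1)·6
  = -3 + 5 - 6
  = -4
Equation: 3x + y - z = -4

3x + y - z = -4
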